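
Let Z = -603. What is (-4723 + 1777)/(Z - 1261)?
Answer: 1473/932 ≈ 1.5805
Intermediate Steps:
(-4723 + 1777)/(Z - 1261) = (-4723 + 1777)/(-603 - 1261) = -2946/(-1864) = -2946*(-1/1864) = 1473/932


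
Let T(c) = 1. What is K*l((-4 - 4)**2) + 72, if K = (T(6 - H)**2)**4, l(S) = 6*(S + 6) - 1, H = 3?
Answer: 491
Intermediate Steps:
l(S) = 35 + 6*S (l(S) = 6*(6 + S) - 1 = (36 + 6*S) - 1 = 35 + 6*S)
K = 1 (K = (1**2)**4 = 1**4 = 1)
K*l((-4 - 4)**2) + 72 = 1*(35 + 6*(-4 - 4)**2) + 72 = 1*(35 + 6*(-8)**2) + 72 = 1*(35 + 6*64) + 72 = 1*(35 + 384) + 72 = 1*419 + 72 = 419 + 72 = 491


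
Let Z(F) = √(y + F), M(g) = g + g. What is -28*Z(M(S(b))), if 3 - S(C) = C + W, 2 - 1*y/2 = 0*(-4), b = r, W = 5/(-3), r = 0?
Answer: -56*√30/3 ≈ -102.24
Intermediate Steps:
W = -5/3 (W = 5*(-⅓) = -5/3 ≈ -1.6667)
b = 0
y = 4 (y = 4 - 0*(-4) = 4 - 2*0 = 4 + 0 = 4)
S(C) = 14/3 - C (S(C) = 3 - (C - 5/3) = 3 - (-5/3 + C) = 3 + (5/3 - C) = 14/3 - C)
M(g) = 2*g
Z(F) = √(4 + F)
-28*Z(M(S(b))) = -28*√(4 + 2*(14/3 - 1*0)) = -28*√(4 + 2*(14/3 + 0)) = -28*√(4 + 2*(14/3)) = -28*√(4 + 28/3) = -56*√30/3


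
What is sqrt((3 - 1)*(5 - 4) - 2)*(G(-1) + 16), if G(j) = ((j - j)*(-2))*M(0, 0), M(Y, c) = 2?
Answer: 0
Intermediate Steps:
G(j) = 0 (G(j) = ((j - j)*(-2))*2 = (0*(-2))*2 = 0*2 = 0)
sqrt((3 - 1)*(5 - 4) - 2)*(G(-1) + 16) = sqrt((3 - 1)*(5 - 4) - 2)*(0 + 16) = sqrt(2*1 - 2)*16 = sqrt(2 - 2)*16 = sqrt(0)*16 = 0*16 = 0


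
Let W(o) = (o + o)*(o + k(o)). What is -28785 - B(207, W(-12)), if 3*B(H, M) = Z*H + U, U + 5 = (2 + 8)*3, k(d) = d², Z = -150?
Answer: -55330/3 ≈ -18443.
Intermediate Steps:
U = 25 (U = -5 + (2 + 8)*3 = -5 + 10*3 = -5 + 30 = 25)
W(o) = 2*o*(o + o²) (W(o) = (o + o)*(o + o²) = (2*o)*(o + o²) = 2*o*(o + o²))
B(H, M) = 25/3 - 50*H (B(H, M) = (-150*H + 25)/3 = (25 - 150*H)/3 = 25/3 - 50*H)
-28785 - B(207, W(-12)) = -28785 - (25/3 - 50*207) = -28785 - (25/3 - 10350) = -28785 - 1*(-31025/3) = -28785 + 31025/3 = -55330/3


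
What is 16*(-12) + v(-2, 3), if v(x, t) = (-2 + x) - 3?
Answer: -199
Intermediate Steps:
v(x, t) = -5 + x
16*(-12) + v(-2, 3) = 16*(-12) + (-5 - 2) = -192 - 7 = -199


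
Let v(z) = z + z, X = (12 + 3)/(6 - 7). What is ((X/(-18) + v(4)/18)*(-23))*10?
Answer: -2645/9 ≈ -293.89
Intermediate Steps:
X = -15 (X = 15/(-1) = 15*(-1) = -15)
v(z) = 2*z
((X/(-18) + v(4)/18)*(-23))*10 = ((-15/(-18) + (2*4)/18)*(-23))*10 = ((-15*(-1/18) + 8*(1/18))*(-23))*10 = ((⅚ + 4/9)*(-23))*10 = ((23/18)*(-23))*10 = -529/18*10 = -2645/9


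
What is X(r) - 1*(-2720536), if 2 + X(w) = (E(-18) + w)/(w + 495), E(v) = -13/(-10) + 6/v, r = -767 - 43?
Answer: 25709070571/9450 ≈ 2.7205e+6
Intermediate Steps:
r = -810
E(v) = 13/10 + 6/v (E(v) = -13*(-⅒) + 6/v = 13/10 + 6/v)
X(w) = -2 + (29/30 + w)/(495 + w) (X(w) = -2 + ((13/10 + 6/(-18)) + w)/(w + 495) = -2 + ((13/10 + 6*(-1/18)) + w)/(495 + w) = -2 + ((13/10 - ⅓) + w)/(495 + w) = -2 + (29/30 + w)/(495 + w))
X(r) - 1*(-2720536) = (-29671/30 - 1*(-810))/(495 - 810) - 1*(-2720536) = (-29671/30 + 810)/(-315) + 2720536 = -1/315*(-5371/30) + 2720536 = 5371/9450 + 2720536 = 25709070571/9450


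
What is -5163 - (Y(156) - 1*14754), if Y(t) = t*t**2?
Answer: -3786825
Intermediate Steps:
Y(t) = t**3
-5163 - (Y(156) - 1*14754) = -5163 - (156**3 - 1*14754) = -5163 - (3796416 - 14754) = -5163 - 1*3781662 = -5163 - 3781662 = -3786825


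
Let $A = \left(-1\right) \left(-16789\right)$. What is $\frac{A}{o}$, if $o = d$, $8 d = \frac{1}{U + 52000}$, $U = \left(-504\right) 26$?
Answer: $5224199552$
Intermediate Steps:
$U = -13104$
$A = 16789$
$d = \frac{1}{311168}$ ($d = \frac{1}{8 \left(-13104 + 52000\right)} = \frac{1}{8 \cdot 38896} = \frac{1}{8} \cdot \frac{1}{38896} = \frac{1}{311168} \approx 3.2137 \cdot 10^{-6}$)
$o = \frac{1}{311168} \approx 3.2137 \cdot 10^{-6}$
$\frac{A}{o} = 16789 \frac{1}{\frac{1}{311168}} = 16789 \cdot 311168 = 5224199552$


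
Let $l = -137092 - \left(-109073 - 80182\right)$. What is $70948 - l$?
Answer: $18785$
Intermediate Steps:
$l = 52163$ ($l = -137092 - -189255 = -137092 + 189255 = 52163$)
$70948 - l = 70948 - 52163 = 18785$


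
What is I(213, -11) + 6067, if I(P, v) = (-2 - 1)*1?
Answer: 6064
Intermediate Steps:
I(P, v) = -3 (I(P, v) = -3*1 = -3)
I(213, -11) + 6067 = -3 + 6067 = 6064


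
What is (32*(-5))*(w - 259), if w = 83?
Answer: 28160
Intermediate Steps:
(32*(-5))*(w - 259) = (32*(-5))*(83 - 259) = -160*(-176) = 28160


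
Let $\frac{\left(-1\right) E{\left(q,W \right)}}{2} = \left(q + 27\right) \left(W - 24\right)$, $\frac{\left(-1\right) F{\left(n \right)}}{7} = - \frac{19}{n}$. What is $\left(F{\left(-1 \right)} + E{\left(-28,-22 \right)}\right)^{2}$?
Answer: $50625$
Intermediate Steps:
$F{\left(n \right)} = \frac{133}{n}$ ($F{\left(n \right)} = - 7 \left(- \frac{19}{n}\right) = \frac{133}{n}$)
$E{\left(q,W \right)} = - 2 \left(-24 + W\right) \left(27 + q\right)$ ($E{\left(q,W \right)} = - 2 \left(q + 27\right) \left(W - 24\right) = - 2 \left(27 + q\right) \left(-24 + W\right) = - 2 \left(-24 + W\right) \left(27 + q\right)$)
$\left(F{\left(-1 \right)} + E{\left(-28,-22 \right)}\right)^{2} = \left(\frac{133}{-1} + \left(1296 - -1188 + 48 \left(-28\right) - \left(-44\right) \left(-28\right)\right)\right)^{2} = \left(133 \left(-1\right) + \left(1296 + 1188 - 1344 - 1232\right)\right)^{2} = \left(-133 - 92\right)^{2} = \left(-225\right)^{2} = 50625$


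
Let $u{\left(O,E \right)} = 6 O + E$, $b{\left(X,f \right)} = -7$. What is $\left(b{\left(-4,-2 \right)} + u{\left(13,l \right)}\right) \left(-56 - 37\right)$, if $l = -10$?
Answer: $-5673$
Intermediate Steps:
$u{\left(O,E \right)} = E + 6 O$
$\left(b{\left(-4,-2 \right)} + u{\left(13,l \right)}\right) \left(-56 - 37\right) = \left(-7 + \left(-10 + 6 \cdot 13\right)\right) \left(-56 - 37\right) = \left(-7 + \left(-10 + 78\right)\right) \left(-93\right) = \left(-7 + 68\right) \left(-93\right) = 61 \left(-93\right) = -5673$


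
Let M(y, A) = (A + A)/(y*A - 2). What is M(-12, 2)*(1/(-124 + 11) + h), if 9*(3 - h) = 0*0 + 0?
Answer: -52/113 ≈ -0.46018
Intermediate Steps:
M(y, A) = 2*A/(-2 + A*y) (M(y, A) = (2*A)/(A*y - 2) = (2*A)/(-2 + A*y) = 2*A/(-2 + A*y))
h = 3 (h = 3 - (0*0 + 0)/9 = 3 - (0 + 0)/9 = 3 - 1/9*0 = 3 + 0 = 3)
M(-12, 2)*(1/(-124 + 11) + h) = (2*2/(-2 + 2*(-12)))*(1/(-124 + 11) + 3) = (2*2/(-2 - 24))*(1/(-113) + 3) = (2*2/(-26))*(-1/113 + 3) = (2*2*(-1/26))*(338/113) = -2/13*338/113 = -52/113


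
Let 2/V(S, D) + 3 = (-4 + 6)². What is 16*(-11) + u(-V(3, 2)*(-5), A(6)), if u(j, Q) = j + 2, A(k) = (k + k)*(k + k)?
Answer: -164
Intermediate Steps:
A(k) = 4*k² (A(k) = (2*k)*(2*k) = 4*k²)
V(S, D) = 2 (V(S, D) = 2/(-3 + (-4 + 6)²) = 2/(-3 + 2²) = 2/(-3 + 4) = 2/1 = 2*1 = 2)
u(j, Q) = 2 + j
16*(-11) + u(-V(3, 2)*(-5), A(6)) = 16*(-11) + (2 - 1*2*(-5)) = -176 + (2 - 2*(-5)) = -176 + (2 + 10) = -176 + 12 = -164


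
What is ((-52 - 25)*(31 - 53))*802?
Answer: 1358588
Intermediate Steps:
((-52 - 25)*(31 - 53))*802 = -77*(-22)*802 = 1694*802 = 1358588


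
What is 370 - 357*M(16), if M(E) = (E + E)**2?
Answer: -365198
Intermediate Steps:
M(E) = 4*E**2 (M(E) = (2*E)**2 = 4*E**2)
370 - 357*M(16) = 370 - 1428*16**2 = 370 - 1428*256 = 370 - 357*1024 = 370 - 365568 = -365198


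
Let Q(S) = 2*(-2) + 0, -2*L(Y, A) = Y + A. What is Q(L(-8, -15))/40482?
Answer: -2/20241 ≈ -9.8809e-5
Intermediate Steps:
L(Y, A) = -A/2 - Y/2 (L(Y, A) = -(Y + A)/2 = -(A + Y)/2 = -A/2 - Y/2)
Q(S) = -4 (Q(S) = -4 + 0 = -4)
Q(L(-8, -15))/40482 = -4/40482 = -4*1/40482 = -2/20241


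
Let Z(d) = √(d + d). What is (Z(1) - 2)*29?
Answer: -58 + 29*√2 ≈ -16.988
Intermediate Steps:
Z(d) = √2*√d (Z(d) = √(2*d) = √2*√d)
(Z(1) - 2)*29 = (√2*√1 - 2)*29 = (√2*1 - 2)*29 = (√2 - 2)*29 = (-2 + √2)*29 = -58 + 29*√2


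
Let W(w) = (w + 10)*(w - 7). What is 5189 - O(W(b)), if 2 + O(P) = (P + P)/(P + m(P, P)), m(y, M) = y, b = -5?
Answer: 5190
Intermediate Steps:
W(w) = (-7 + w)*(10 + w) (W(w) = (10 + w)*(-7 + w) = (-7 + w)*(10 + w))
O(P) = -1 (O(P) = -2 + (P + P)/(P + P) = -2 + (2*P)/((2*P)) = -2 + (2*P)*(1/(2*P)) = -2 + 1 = -1)
5189 - O(W(b)) = 5189 - 1*(-1) = 5189 + 1 = 5190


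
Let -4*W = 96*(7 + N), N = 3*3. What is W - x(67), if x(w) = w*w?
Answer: -4873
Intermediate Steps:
N = 9
x(w) = w**2
W = -384 (W = -24*(7 + 9) = -24*16 = -1/4*1536 = -384)
W - x(67) = -384 - 1*67**2 = -384 - 1*4489 = -384 - 4489 = -4873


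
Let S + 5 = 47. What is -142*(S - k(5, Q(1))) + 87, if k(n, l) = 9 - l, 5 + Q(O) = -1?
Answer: -3747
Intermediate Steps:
Q(O) = -6 (Q(O) = -5 - 1 = -6)
S = 42 (S = -5 + 47 = 42)
-142*(S - k(5, Q(1))) + 87 = -142*(42 - (9 - 1*(-6))) + 87 = -142*(42 - (9 + 6)) + 87 = -142*(42 - 1*15) + 87 = -142*(42 - 15) + 87 = -142*27 + 87 = -3834 + 87 = -3747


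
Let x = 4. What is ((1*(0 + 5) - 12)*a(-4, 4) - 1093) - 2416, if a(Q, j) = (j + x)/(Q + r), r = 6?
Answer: -3537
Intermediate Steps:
a(Q, j) = (4 + j)/(6 + Q) (a(Q, j) = (j + 4)/(Q + 6) = (4 + j)/(6 + Q))
((1*(0 + 5) - 12)*a(-4, 4) - 1093) - 2416 = ((1*(0 + 5) - 12)*((4 + 4)/(6 - 4)) - 1093) - 2416 = ((1*5 - 12)*(8/2) - 1093) - 2416 = ((5 - 12)*((1/2)*8) - 1093) - 2416 = (-7*4 - 1093) - 2416 = (-28 - 1093) - 2416 = -1121 - 2416 = -3537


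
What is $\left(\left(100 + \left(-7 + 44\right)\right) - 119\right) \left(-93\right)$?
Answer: $-1674$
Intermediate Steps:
$\left(\left(100 + \left(-7 + 44\right)\right) - 119\right) \left(-93\right) = \left(\left(100 + 37\right) - 119\right) \left(-93\right) = \left(137 - 119\right) \left(-93\right) = 18 \left(-93\right) = -1674$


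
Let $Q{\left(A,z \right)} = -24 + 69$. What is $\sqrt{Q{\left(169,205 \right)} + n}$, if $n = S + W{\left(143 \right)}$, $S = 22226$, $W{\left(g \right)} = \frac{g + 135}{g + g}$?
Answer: $\frac{2 \sqrt{113859889}}{143} \approx 149.24$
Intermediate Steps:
$W{\left(g \right)} = \frac{135 + g}{2 g}$
$Q{\left(A,z \right)} = 45$
$n = \frac{3178457}{143}$ ($n = 22226 + \frac{135 + 143}{2 \cdot 143} = 22226 + \frac{1}{2} \cdot \frac{1}{143} \cdot 278 = 22226 + \frac{139}{143} = \frac{3178457}{143} \approx 22227.0$)
$\sqrt{Q{\left(169,205 \right)} + n} = \sqrt{45 + \frac{3178457}{143}} = \sqrt{\frac{3184892}{143}} = \frac{2 \sqrt{113859889}}{143}$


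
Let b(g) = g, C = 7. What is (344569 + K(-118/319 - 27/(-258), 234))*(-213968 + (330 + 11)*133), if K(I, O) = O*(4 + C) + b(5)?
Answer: -58534360020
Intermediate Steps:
K(I, O) = 5 + 11*O (K(I, O) = O*(4 + 7) + 5 = O*11 + 5 = 11*O + 5 = 5 + 11*O)
(344569 + K(-118/319 - 27/(-258), 234))*(-213968 + (330 + 11)*133) = (344569 + (5 + 11*234))*(-213968 + (330 + 11)*133) = (344569 + (5 + 2574))*(-213968 + 341*133) = (344569 + 2579)*(-213968 + 45353) = 347148*(-168615) = -58534360020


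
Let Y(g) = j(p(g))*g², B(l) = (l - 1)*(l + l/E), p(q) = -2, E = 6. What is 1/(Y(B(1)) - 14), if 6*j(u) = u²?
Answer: -1/14 ≈ -0.071429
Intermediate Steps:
j(u) = u²/6
B(l) = 7*l*(-1 + l)/6 (B(l) = (l - 1)*(l + l/6) = (-1 + l)*(l + l*(⅙)) = (-1 + l)*(l + l/6) = (-1 + l)*(7*l/6) = 7*l*(-1 + l)/6)
Y(g) = 2*g²/3 (Y(g) = ((⅙)*(-2)²)*g² = ((⅙)*4)*g² = 2*g²/3)
1/(Y(B(1)) - 14) = 1/(2*((7/6)*1*(-1 + 1))²/3 - 14) = 1/(2*((7/6)*1*0)²/3 - 14) = 1/((⅔)*0² - 14) = 1/((⅔)*0 - 14) = 1/(0 - 14) = 1/(-14) = -1/14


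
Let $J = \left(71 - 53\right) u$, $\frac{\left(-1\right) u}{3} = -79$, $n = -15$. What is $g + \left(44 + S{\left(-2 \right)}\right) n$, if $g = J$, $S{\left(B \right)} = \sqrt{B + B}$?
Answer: $3606 - 30 i \approx 3606.0 - 30.0 i$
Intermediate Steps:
$u = 237$ ($u = \left(-3\right) \left(-79\right) = 237$)
$S{\left(B \right)} = \sqrt{2} \sqrt{B}$ ($S{\left(B \right)} = \sqrt{2 B} = \sqrt{2} \sqrt{B}$)
$J = 4266$ ($J = \left(71 - 53\right) 237 = 18 \cdot 237 = 4266$)
$g = 4266$
$g + \left(44 + S{\left(-2 \right)}\right) n = 4266 + \left(44 + \sqrt{2} \sqrt{-2}\right) \left(-15\right) = 4266 + \left(44 + \sqrt{2} i \sqrt{2}\right) \left(-15\right) = 4266 + \left(44 + 2 i\right) \left(-15\right) = 4266 - \left(660 + 30 i\right) = 3606 - 30 i$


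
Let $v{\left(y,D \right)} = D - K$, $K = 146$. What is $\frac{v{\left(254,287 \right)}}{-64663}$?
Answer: $- \frac{141}{64663} \approx -0.0021805$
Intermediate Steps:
$v{\left(y,D \right)} = -146 + D$ ($v{\left(y,D \right)} = D - 146 = -146 + D$)
$\frac{v{\left(254,287 \right)}}{-64663} = \frac{-146 + 287}{-64663} = 141 \left(- \frac{1}{64663}\right) = - \frac{141}{64663}$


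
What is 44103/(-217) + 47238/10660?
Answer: -229943667/1156610 ≈ -198.81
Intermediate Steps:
44103/(-217) + 47238/10660 = 44103*(-1/217) + 47238*(1/10660) = -44103/217 + 23619/5330 = -229943667/1156610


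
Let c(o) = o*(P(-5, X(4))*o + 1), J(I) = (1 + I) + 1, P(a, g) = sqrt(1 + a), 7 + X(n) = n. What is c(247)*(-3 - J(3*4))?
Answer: -4199 - 2074306*I ≈ -4199.0 - 2.0743e+6*I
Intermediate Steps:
X(n) = -7 + n
J(I) = 2 + I
c(o) = o*(1 + 2*I*o) (c(o) = o*(sqrt(1 - 5)*o + 1) = o*(sqrt(-4)*o + 1) = o*((2*I)*o + 1) = o*(2*I*o + 1) = o*(1 + 2*I*o))
c(247)*(-3 - J(3*4)) = (247*(1 + 2*I*247))*(-3 - (2 + 3*4)) = (247*(1 + 494*I))*(-3 - (2 + 12)) = (247 + 122018*I)*(-3 - 1*14) = (247 + 122018*I)*(-3 - 14) = (247 + 122018*I)*(-17) = -4199 - 2074306*I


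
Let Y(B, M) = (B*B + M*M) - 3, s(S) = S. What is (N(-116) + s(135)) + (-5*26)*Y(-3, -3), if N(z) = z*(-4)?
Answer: -1351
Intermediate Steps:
N(z) = -4*z
Y(B, M) = -3 + B² + M² (Y(B, M) = (B² + M²) - 3 = -3 + B² + M²)
(N(-116) + s(135)) + (-5*26)*Y(-3, -3) = (-4*(-116) + 135) + (-5*26)*(-3 + (-3)² + (-3)²) = (464 + 135) - 130*(-3 + 9 + 9) = 599 - 130*15 = 599 - 1950 = -1351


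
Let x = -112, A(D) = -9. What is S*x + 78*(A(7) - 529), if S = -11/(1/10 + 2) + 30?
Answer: -134212/3 ≈ -44737.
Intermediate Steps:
S = 520/21 (S = -11/(⅒ + 2) + 30 = -11/21/10 + 30 = -11*10/21 + 30 = -110/21 + 30 = 520/21 ≈ 24.762)
S*x + 78*(A(7) - 529) = (520/21)*(-112) + 78*(-9 - 529) = -8320/3 + 78*(-538) = -8320/3 - 41964 = -134212/3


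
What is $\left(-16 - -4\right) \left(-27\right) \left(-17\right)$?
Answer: $-5508$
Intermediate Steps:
$\left(-16 - -4\right) \left(-27\right) \left(-17\right) = \left(-16 + 4\right) \left(-27\right) \left(-17\right) = \left(-12\right) \left(-27\right) \left(-17\right) = 324 \left(-17\right) = -5508$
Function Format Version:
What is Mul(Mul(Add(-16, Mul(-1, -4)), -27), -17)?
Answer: -5508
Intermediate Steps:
Mul(Mul(Add(-16, Mul(-1, -4)), -27), -17) = Mul(Mul(Add(-16, 4), -27), -17) = Mul(Mul(-12, -27), -17) = Mul(324, -17) = -5508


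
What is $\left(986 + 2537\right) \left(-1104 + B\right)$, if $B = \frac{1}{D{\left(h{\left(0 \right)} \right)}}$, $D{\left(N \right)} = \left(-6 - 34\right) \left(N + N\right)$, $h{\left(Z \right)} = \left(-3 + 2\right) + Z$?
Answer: $- \frac{311147837}{80} \approx -3.8893 \cdot 10^{6}$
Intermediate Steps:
$h{\left(Z \right)} = -1 + Z$
$D{\left(N \right)} = - 80 N$ ($D{\left(N \right)} = - 40 \cdot 2 N = - 80 N$)
$B = \frac{1}{80}$ ($B = \frac{1}{\left(-80\right) \left(-1 + 0\right)} = \frac{1}{\left(-80\right) \left(-1\right)} = \frac{1}{80} \approx 0.0125$)
$\left(986 + 2537\right) \left(-1104 + B\right) = \left(986 + 2537\right) \left(-1104 + \frac{1}{80}\right) = 3523 \left(- \frac{88319}{80}\right) = - \frac{311147837}{80}$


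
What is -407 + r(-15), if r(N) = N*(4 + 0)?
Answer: -467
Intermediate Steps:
r(N) = 4*N (r(N) = N*4 = 4*N)
-407 + r(-15) = -407 + 4*(-15) = -407 - 60 = -467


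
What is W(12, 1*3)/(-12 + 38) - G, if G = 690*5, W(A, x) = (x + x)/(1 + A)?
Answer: -583047/169 ≈ -3450.0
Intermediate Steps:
W(A, x) = 2*x/(1 + A) (W(A, x) = (2*x)/(1 + A) = 2*x/(1 + A))
G = 3450
W(12, 1*3)/(-12 + 38) - G = (2*(1*3)/(1 + 12))/(-12 + 38) - 1*3450 = (2*3/13)/26 - 3450 = (2*3*(1/13))*(1/26) - 3450 = (6/13)*(1/26) - 3450 = 3/169 - 3450 = -583047/169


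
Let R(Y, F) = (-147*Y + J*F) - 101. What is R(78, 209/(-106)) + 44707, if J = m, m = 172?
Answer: 1738446/53 ≈ 32801.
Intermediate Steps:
J = 172
R(Y, F) = -101 - 147*Y + 172*F (R(Y, F) = (-147*Y + 172*F) - 101 = -101 - 147*Y + 172*F)
R(78, 209/(-106)) + 44707 = (-101 - 147*78 + 172*(209/(-106))) + 44707 = (-101 - 11466 + 172*(209*(-1/106))) + 44707 = (-101 - 11466 + 172*(-209/106)) + 44707 = (-101 - 11466 - 17974/53) + 44707 = -631025/53 + 44707 = 1738446/53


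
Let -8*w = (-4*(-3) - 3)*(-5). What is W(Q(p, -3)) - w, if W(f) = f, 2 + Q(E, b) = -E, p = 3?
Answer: -85/8 ≈ -10.625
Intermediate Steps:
Q(E, b) = -2 - E
w = 45/8 (w = -(-4*(-3) - 3)*(-5)/8 = -(12 - 3)*(-5)/8 = -9*(-5)/8 = -1/8*(-45) = 45/8 ≈ 5.6250)
W(Q(p, -3)) - w = (-2 - 1*3) - 1*45/8 = (-2 - 3) - 45/8 = -5 - 45/8 = -85/8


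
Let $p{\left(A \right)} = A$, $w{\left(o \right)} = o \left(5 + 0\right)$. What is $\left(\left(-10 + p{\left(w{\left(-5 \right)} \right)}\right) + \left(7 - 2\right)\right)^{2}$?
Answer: $900$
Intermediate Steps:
$w{\left(o \right)} = 5 o$ ($w{\left(o \right)} = o 5 = 5 o$)
$\left(\left(-10 + p{\left(w{\left(-5 \right)} \right)}\right) + \left(7 - 2\right)\right)^{2} = \left(\left(-10 + 5 \left(-5\right)\right) + \left(7 - 2\right)\right)^{2} = \left(\left(-10 - 25\right) + \left(7 - 2\right)\right)^{2} = \left(-35 + 5\right)^{2} = \left(-30\right)^{2} = 900$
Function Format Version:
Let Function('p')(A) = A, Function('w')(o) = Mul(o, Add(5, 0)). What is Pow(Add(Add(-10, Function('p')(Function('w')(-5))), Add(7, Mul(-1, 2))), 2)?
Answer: 900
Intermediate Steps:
Function('w')(o) = Mul(5, o) (Function('w')(o) = Mul(o, 5) = Mul(5, o))
Pow(Add(Add(-10, Function('p')(Function('w')(-5))), Add(7, Mul(-1, 2))), 2) = Pow(Add(Add(-10, Mul(5, -5)), Add(7, Mul(-1, 2))), 2) = Pow(Add(Add(-10, -25), Add(7, -2)), 2) = Pow(Add(-35, 5), 2) = Pow(-30, 2) = 900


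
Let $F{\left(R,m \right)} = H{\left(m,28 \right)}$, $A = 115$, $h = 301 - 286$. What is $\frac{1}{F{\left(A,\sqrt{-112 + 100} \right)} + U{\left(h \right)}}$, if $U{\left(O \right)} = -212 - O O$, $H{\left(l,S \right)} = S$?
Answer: $- \frac{1}{409} \approx -0.002445$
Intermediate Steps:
$h = 15$ ($h = 301 - 286 = 15$)
$U{\left(O \right)} = -212 - O^{2}$
$F{\left(R,m \right)} = 28$
$\frac{1}{F{\left(A,\sqrt{-112 + 100} \right)} + U{\left(h \right)}} = \frac{1}{28 - 437} = \frac{1}{-409} = - \frac{1}{409}$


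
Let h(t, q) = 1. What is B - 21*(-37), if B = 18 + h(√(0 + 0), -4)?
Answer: 796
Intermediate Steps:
B = 19 (B = 18 + 1 = 19)
B - 21*(-37) = 19 - 21*(-37) = 19 + 777 = 796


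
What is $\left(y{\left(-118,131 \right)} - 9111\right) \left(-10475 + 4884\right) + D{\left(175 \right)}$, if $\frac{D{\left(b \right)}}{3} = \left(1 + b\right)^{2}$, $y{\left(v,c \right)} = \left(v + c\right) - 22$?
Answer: $51082848$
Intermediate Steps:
$y{\left(v,c \right)} = -22 + c + v$ ($y{\left(v,c \right)} = \left(c + v\right) - 22 = -22 + c + v$)
$D{\left(b \right)} = 3 \left(1 + b\right)^{2}$
$\left(y{\left(-118,131 \right)} - 9111\right) \left(-10475 + 4884\right) + D{\left(175 \right)} = \left(\left(-22 + 131 - 118\right) - 9111\right) \left(-10475 + 4884\right) + 3 \left(1 + 175\right)^{2} = \left(-9 - 9111\right) \left(-5591\right) + 3 \cdot 176^{2} = \left(-9120\right) \left(-5591\right) + 3 \cdot 30976 = 50989920 + 92928 = 51082848$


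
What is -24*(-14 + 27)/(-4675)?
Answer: 312/4675 ≈ 0.066738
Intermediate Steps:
-24*(-14 + 27)/(-4675) = -24*13*(-1/4675) = -312*(-1/4675) = 312/4675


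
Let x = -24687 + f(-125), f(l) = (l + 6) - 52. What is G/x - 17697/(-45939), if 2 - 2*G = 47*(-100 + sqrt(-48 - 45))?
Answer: 110636479/380650554 + 47*I*sqrt(93)/49716 ≈ 0.29065 + 0.0091168*I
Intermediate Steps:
f(l) = -46 + l (f(l) = (6 + l) - 52 = -46 + l)
G = 2351 - 47*I*sqrt(93)/2 (G = 1 - 47*(-100 + sqrt(-48 - 45))/2 = 1 - 47*(-100 + sqrt(-93))/2 = 1 - 47*(-100 + I*sqrt(93))/2 = 1 - (-4700 + 47*I*sqrt(93))/2 = 1 + (2350 - 47*I*sqrt(93)/2) = 2351 - 47*I*sqrt(93)/2 ≈ 2351.0 - 226.63*I)
x = -24858 (x = -24687 + (-46 - 125) = -24687 - 171 = -24858)
G/x - 17697/(-45939) = (2351 - 47*I*sqrt(93)/2)/(-24858) - 17697/(-45939) = (2351 - 47*I*sqrt(93)/2)*(-1/24858) - 17697*(-1/45939) = (-2351/24858 + 47*I*sqrt(93)/49716) + 5899/15313 = 110636479/380650554 + 47*I*sqrt(93)/49716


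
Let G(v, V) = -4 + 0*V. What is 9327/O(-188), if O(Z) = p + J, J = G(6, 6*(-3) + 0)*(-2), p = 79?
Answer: 3109/29 ≈ 107.21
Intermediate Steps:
G(v, V) = -4 (G(v, V) = -4 + 0 = -4)
J = 8 (J = -4*(-2) = 8)
O(Z) = 87 (O(Z) = 79 + 8 = 87)
9327/O(-188) = 9327/87 = 9327*(1/87) = 3109/29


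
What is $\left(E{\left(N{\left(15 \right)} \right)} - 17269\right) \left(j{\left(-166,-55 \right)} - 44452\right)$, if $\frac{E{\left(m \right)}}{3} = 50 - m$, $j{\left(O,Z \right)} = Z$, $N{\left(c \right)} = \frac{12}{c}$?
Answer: $\frac{3810110749}{5} \approx 7.6202 \cdot 10^{8}$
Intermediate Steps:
$E{\left(m \right)} = 150 - 3 m$ ($E{\left(m \right)} = 3 \left(50 - m\right) = 150 - 3 m$)
$\left(E{\left(N{\left(15 \right)} \right)} - 17269\right) \left(j{\left(-166,-55 \right)} - 44452\right) = \left(\left(150 - 3 \cdot \frac{12}{15}\right) - 17269\right) \left(-55 - 44452\right) = \left(\left(150 - 3 \cdot 12 \cdot \frac{1}{15}\right) - 17269\right) \left(-44507\right) = \left(\left(150 - \frac{12}{5}\right) - 17269\right) \left(-44507\right) = \left(\frac{738}{5} - 17269\right) \left(-44507\right) = \left(- \frac{85607}{5}\right) \left(-44507\right) = \frac{3810110749}{5}$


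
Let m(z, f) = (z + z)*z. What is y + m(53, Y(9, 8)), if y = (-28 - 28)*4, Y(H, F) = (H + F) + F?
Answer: 5394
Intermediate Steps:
Y(H, F) = H + 2*F (Y(H, F) = (F + H) + F = H + 2*F)
y = -224 (y = -56*4 = -224)
m(z, f) = 2*z**2 (m(z, f) = (2*z)*z = 2*z**2)
y + m(53, Y(9, 8)) = -224 + 2*53**2 = -224 + 2*2809 = -224 + 5618 = 5394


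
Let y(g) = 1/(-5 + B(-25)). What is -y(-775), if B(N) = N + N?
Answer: 1/55 ≈ 0.018182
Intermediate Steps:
B(N) = 2*N
y(g) = -1/55 (y(g) = 1/(-5 + 2*(-25)) = 1/(-5 - 50) = 1/(-55) = -1/55)
-y(-775) = -1*(-1/55) = 1/55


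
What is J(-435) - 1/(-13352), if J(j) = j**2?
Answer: 2526532201/13352 ≈ 1.8923e+5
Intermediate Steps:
J(-435) - 1/(-13352) = (-435)**2 - 1/(-13352) = 189225 - 1*(-1/13352) = 189225 + 1/13352 = 2526532201/13352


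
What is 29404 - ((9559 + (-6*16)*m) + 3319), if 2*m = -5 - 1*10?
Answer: 15806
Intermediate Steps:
m = -15/2 (m = (-5 - 1*10)/2 = (-5 - 10)/2 = (½)*(-15) = -15/2 ≈ -7.5000)
29404 - ((9559 + (-6*16)*m) + 3319) = 29404 - ((9559 - 6*16*(-15/2)) + 3319) = 29404 - ((9559 - 96*(-15/2)) + 3319) = 29404 - ((9559 + 720) + 3319) = 29404 - (10279 + 3319) = 29404 - 1*13598 = 29404 - 13598 = 15806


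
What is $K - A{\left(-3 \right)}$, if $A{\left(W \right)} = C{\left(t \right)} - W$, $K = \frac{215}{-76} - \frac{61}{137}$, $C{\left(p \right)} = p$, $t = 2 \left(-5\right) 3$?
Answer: $\frac{247033}{10412} \approx 23.726$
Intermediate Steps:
$t = -30$ ($t = \left(-10\right) 3 = -30$)
$K = - \frac{34091}{10412}$ ($K = 215 \left(- \frac{1}{76}\right) - \frac{61}{137} = - \frac{215}{76} - \frac{61}{137} = - \frac{34091}{10412} \approx -3.2742$)
$A{\left(W \right)} = -30 - W$
$K - A{\left(-3 \right)} = - \frac{34091}{10412} - \left(-30 - -3\right) = - \frac{34091}{10412} - \left(-30 + 3\right) = - \frac{34091}{10412} - -27 = - \frac{34091}{10412} + 27 = \frac{247033}{10412}$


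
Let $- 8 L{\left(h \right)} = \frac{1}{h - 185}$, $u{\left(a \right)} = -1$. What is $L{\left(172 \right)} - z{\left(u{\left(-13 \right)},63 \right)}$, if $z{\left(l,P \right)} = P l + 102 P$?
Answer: $- \frac{661751}{104} \approx -6363.0$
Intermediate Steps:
$z{\left(l,P \right)} = 102 P + P l$
$L{\left(h \right)} = - \frac{1}{8 \left(-185 + h\right)}$ ($L{\left(h \right)} = - \frac{1}{8 \left(h - 185\right)} = - \frac{1}{8 \left(-185 + h\right)}$)
$L{\left(172 \right)} - z{\left(u{\left(-13 \right)},63 \right)} = - \frac{1}{-1480 + 8 \cdot 172} - 63 \left(102 - 1\right) = - \frac{1}{-1480 + 1376} - 63 \cdot 101 = - \frac{1}{-104} - 6363 = \left(-1\right) \left(- \frac{1}{104}\right) - 6363 = \frac{1}{104} - 6363 = - \frac{661751}{104}$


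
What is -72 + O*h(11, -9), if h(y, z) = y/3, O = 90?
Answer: 258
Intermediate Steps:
h(y, z) = y/3 (h(y, z) = y*(⅓) = y/3)
-72 + O*h(11, -9) = -72 + 90*((⅓)*11) = -72 + 90*(11/3) = -72 + 330 = 258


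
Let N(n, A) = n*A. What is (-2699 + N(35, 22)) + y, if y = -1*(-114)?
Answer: -1815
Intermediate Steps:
N(n, A) = A*n
y = 114
(-2699 + N(35, 22)) + y = (-2699 + 22*35) + 114 = (-2699 + 770) + 114 = -1929 + 114 = -1815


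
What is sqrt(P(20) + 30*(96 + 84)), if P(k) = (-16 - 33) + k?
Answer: sqrt(5371) ≈ 73.287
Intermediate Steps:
P(k) = -49 + k
sqrt(P(20) + 30*(96 + 84)) = sqrt((-49 + 20) + 30*(96 + 84)) = sqrt(-29 + 30*180) = sqrt(-29 + 5400) = sqrt(5371)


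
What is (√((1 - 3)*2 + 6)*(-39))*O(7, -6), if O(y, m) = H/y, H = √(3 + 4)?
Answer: -39*√14/7 ≈ -20.846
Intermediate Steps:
H = √7 ≈ 2.6458
O(y, m) = √7/y
(√((1 - 3)*2 + 6)*(-39))*O(7, -6) = (√((1 - 3)*2 + 6)*(-39))*(√7/7) = (√(-2*2 + 6)*(-39))*(√7*(⅐)) = (√(-4 + 6)*(-39))*(√7/7) = (√2*(-39))*(√7/7) = (-39*√2)*(√7/7) = -39*√14/7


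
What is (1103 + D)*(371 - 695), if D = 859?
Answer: -635688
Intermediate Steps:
(1103 + D)*(371 - 695) = (1103 + 859)*(371 - 695) = 1962*(-324) = -635688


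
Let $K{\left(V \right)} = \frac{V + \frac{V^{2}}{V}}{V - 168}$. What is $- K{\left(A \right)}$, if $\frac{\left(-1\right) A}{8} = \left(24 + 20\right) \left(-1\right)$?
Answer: $- \frac{88}{23} \approx -3.8261$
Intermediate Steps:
$A = 352$ ($A = - 8 \left(24 + 20\right) \left(-1\right) = - 8 \cdot 44 \left(-1\right) = \left(-8\right) \left(-44\right) = 352$)
$K{\left(V \right)} = \frac{2 V}{-168 + V}$ ($K{\left(V \right)} = \frac{V + V}{-168 + V} = \frac{2 V}{-168 + V}$)
$- K{\left(A \right)} = - \frac{2 \cdot 352}{-168 + 352} = - \frac{2 \cdot 352}{184} = \left(-1\right) \frac{88}{23} = - \frac{88}{23}$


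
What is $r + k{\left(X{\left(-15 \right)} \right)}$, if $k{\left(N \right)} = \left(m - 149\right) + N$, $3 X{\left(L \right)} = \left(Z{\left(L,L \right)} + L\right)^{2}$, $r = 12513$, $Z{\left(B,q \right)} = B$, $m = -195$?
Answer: $12469$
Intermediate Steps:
$X{\left(L \right)} = \frac{4 L^{2}}{3}$ ($X{\left(L \right)} = \frac{\left(L + L\right)^{2}}{3} = \frac{\left(2 L\right)^{2}}{3} = \frac{4 L^{2}}{3}$)
$k{\left(N \right)} = -344 + N$ ($k{\left(N \right)} = \left(-195 - 149\right) + N = -344 + N$)
$r + k{\left(X{\left(-15 \right)} \right)} = 12513 - \left(344 - \frac{4 \left(-15\right)^{2}}{3}\right) = 12513 + \left(-344 + \frac{4}{3} \cdot 225\right) = 12513 + \left(-344 + 300\right) = 12513 - 44 = 12469$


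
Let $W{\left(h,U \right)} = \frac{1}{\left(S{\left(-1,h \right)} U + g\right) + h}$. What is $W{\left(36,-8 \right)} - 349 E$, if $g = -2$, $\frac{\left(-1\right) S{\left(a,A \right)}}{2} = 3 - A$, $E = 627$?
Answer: $- \frac{108098563}{494} \approx -2.1882 \cdot 10^{5}$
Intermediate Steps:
$S{\left(a,A \right)} = -6 + 2 A$ ($S{\left(a,A \right)} = - 2 \left(3 - A\right) = -6 + 2 A$)
$W{\left(h,U \right)} = \frac{1}{-2 + h + U \left(-6 + 2 h\right)}$ ($W{\left(h,U \right)} = \frac{1}{\left(\left(-6 + 2 h\right) U - 2\right) + h} = \frac{1}{\left(U \left(-6 + 2 h\right) - 2\right) + h} = \frac{1}{\left(-2 + U \left(-6 + 2 h\right)\right) + h} = \frac{1}{-2 + h + U \left(-6 + 2 h\right)}$)
$W{\left(36,-8 \right)} - 349 E = \frac{1}{-2 + 36 + 2 \left(-8\right) \left(-3 + 36\right)} - 218823 = \frac{1}{-2 + 36 + 2 \left(-8\right) 33} - 218823 = \frac{1}{-2 + 36 - 528} - 218823 = \frac{1}{-494} - 218823 = - \frac{1}{494} - 218823 = - \frac{108098563}{494}$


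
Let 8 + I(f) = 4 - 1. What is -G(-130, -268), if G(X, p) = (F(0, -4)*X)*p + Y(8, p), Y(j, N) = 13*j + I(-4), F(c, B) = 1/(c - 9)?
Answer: 33949/9 ≈ 3772.1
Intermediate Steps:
I(f) = -5 (I(f) = -8 + (4 - 1) = -8 + 3 = -5)
F(c, B) = 1/(-9 + c)
Y(j, N) = -5 + 13*j (Y(j, N) = 13*j - 5 = -5 + 13*j)
G(X, p) = 99 - X*p/9 (G(X, p) = (X/(-9 + 0))*p + (-5 + 13*8) = (X/(-9))*p + (-5 + 104) = (-X/9)*p + 99 = -X*p/9 + 99 = 99 - X*p/9)
-G(-130, -268) = -(99 - ⅑*(-130)*(-268)) = -(99 - 34840/9) = -1*(-33949/9) = 33949/9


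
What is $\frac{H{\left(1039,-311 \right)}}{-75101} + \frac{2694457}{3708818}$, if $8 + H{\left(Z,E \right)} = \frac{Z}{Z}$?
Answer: $\frac{202382376883}{278535940618} \approx 0.72659$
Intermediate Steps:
$H{\left(Z,E \right)} = -7$ ($H{\left(Z,E \right)} = -8 + \frac{Z}{Z} = -8 + 1 = -7$)
$\frac{H{\left(1039,-311 \right)}}{-75101} + \frac{2694457}{3708818} = - \frac{7}{-75101} + \frac{2694457}{3708818} = \left(-7\right) \left(- \frac{1}{75101}\right) + 2694457 \cdot \frac{1}{3708818} = \frac{7}{75101} + \frac{2694457}{3708818} = \frac{202382376883}{278535940618}$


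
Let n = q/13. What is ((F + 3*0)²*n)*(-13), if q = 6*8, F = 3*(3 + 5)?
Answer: -27648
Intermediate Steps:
F = 24 (F = 3*8 = 24)
q = 48
n = 48/13 ≈ 3.6923
((F + 3*0)²*n)*(-13) = ((24 + 3*0)²*(48/13))*(-13) = ((24 + 0)²*(48/13))*(-13) = (24²*(48/13))*(-13) = (576*(48/13))*(-13) = (27648/13)*(-13) = -27648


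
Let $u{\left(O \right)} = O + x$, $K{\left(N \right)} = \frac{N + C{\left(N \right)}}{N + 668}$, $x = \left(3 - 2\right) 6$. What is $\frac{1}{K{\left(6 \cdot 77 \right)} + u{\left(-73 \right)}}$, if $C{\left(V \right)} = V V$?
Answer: $\frac{565}{69098} \approx 0.0081768$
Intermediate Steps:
$x = 6$ ($x = 1 \cdot 6 = 6$)
$C{\left(V \right)} = V^{2}$
$K{\left(N \right)} = \frac{N + N^{2}}{668 + N}$ ($K{\left(N \right)} = \frac{N + N^{2}}{N + 668} = \frac{N + N^{2}}{668 + N}$)
$u{\left(O \right)} = 6 + O$ ($u{\left(O \right)} = O + 6 = 6 + O$)
$\frac{1}{K{\left(6 \cdot 77 \right)} + u{\left(-73 \right)}} = \frac{1}{\frac{6 \cdot 77 \left(1 + 6 \cdot 77\right)}{668 + 6 \cdot 77} + \left(6 - 73\right)} = \frac{1}{\frac{462 \left(1 + 462\right)}{668 + 462} - 67} = \frac{1}{462 \cdot \frac{1}{1130} \cdot 463 - 67} = \frac{1}{\frac{106953}{565} - 67} = \frac{1}{\frac{69098}{565}} = \frac{565}{69098}$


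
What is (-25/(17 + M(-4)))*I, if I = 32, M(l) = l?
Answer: -800/13 ≈ -61.538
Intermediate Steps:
(-25/(17 + M(-4)))*I = -25/(17 - 4)*32 = -25/13*32 = -800/13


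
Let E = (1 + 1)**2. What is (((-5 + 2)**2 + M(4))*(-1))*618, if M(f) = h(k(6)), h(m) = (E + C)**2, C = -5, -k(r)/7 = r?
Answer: -6180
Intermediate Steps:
k(r) = -7*r
E = 4 (E = 2**2 = 4)
h(m) = 1 (h(m) = (4 - 5)**2 = (-1)**2 = 1)
M(f) = 1
(((-5 + 2)**2 + M(4))*(-1))*618 = (((-5 + 2)**2 + 1)*(-1))*618 = (((-3)**2 + 1)*(-1))*618 = ((9 + 1)*(-1))*618 = (10*(-1))*618 = -10*618 = -6180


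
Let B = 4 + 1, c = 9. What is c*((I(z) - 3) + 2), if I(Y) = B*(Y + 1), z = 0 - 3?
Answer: -99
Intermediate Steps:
B = 5
z = -3
I(Y) = 5 + 5*Y (I(Y) = 5*(Y + 1) = 5*(1 + Y) = 5 + 5*Y)
c*((I(z) - 3) + 2) = 9*(((5 + 5*(-3)) - 3) + 2) = 9*(((5 - 15) - 3) + 2) = 9*((-10 - 3) + 2) = 9*(-13 + 2) = 9*(-11) = -99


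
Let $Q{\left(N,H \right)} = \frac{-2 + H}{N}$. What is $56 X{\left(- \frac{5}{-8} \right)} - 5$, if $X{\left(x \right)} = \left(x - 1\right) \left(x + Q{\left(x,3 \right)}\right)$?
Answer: $- \frac{2069}{40} \approx -51.725$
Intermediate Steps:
$Q{\left(N,H \right)} = \frac{-2 + H}{N}$
$X{\left(x \right)} = \left(-1 + x\right) \left(x + \frac{1}{x}\right)$ ($X{\left(x \right)} = \left(x - 1\right) \left(x + \frac{-2 + 3}{x}\right) = \left(-1 + x\right) \left(x + \frac{1}{x} 1\right) = \left(-1 + x\right) \left(x + \frac{1}{x}\right)$)
$56 X{\left(- \frac{5}{-8} \right)} - 5 = 56 \left(1 + \left(- \frac{5}{-8}\right)^{2} - - \frac{5}{-8} - \frac{1}{\left(-5\right) \frac{1}{-8}}\right) - 5 = 56 \left(1 + \left(\left(-5\right) \left(- \frac{1}{8}\right)\right)^{2} - \left(-5\right) \left(- \frac{1}{8}\right) - \frac{1}{\left(-5\right) \left(- \frac{1}{8}\right)}\right) - 5 = 56 \left(1 + \left(\frac{5}{8}\right)^{2} - \frac{5}{8} - \frac{1}{\frac{5}{8}}\right) - 5 = 56 \left(1 + \frac{25}{64} - \frac{5}{8} - \frac{8}{5}\right) - 5 = 56 \left(- \frac{267}{320}\right) - 5 = - \frac{1869}{40} - 5 = - \frac{2069}{40}$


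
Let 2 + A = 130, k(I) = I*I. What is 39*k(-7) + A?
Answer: 2039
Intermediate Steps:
k(I) = I²
A = 128 (A = -2 + 130 = 128)
39*k(-7) + A = 39*(-7)² + 128 = 39*49 + 128 = 1911 + 128 = 2039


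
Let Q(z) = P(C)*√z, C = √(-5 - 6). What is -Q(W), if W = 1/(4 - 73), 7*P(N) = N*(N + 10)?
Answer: √759*(10 + I*√11)/483 ≈ 0.57039 + 0.18918*I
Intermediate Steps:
C = I*√11 (C = √(-11) = I*√11 ≈ 3.3166*I)
P(N) = N*(10 + N)/7 (P(N) = (N*(N + 10))/7 = (N*(10 + N))/7 = N*(10 + N)/7)
W = -1/69 (W = 1/(-69) = -1/69 ≈ -0.014493)
Q(z) = I*√11*√z*(10 + I*√11)/7 (Q(z) = ((I*√11)*(10 + I*√11)/7)*√z = (I*√11*(10 + I*√11)/7)*√z = I*√11*√z*(10 + I*√11)/7)
-Q(W) = -√(-1/69)*(-11 + 10*I*√11)/7 = -I*√69/69*(-11 + 10*I*√11)/7 = -I*√69*(-11 + 10*I*√11)/483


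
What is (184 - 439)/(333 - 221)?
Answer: -255/112 ≈ -2.2768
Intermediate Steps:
(184 - 439)/(333 - 221) = -255/112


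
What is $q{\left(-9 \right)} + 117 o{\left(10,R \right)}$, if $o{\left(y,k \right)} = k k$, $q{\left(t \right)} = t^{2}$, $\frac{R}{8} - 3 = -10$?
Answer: $366993$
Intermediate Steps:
$R = -56$ ($R = 24 + 8 \left(-10\right) = 24 - 80 = -56$)
$o{\left(y,k \right)} = k^{2}$
$q{\left(-9 \right)} + 117 o{\left(10,R \right)} = \left(-9\right)^{2} + 117 \left(-56\right)^{2} = 81 + 117 \cdot 3136 = 81 + 366912 = 366993$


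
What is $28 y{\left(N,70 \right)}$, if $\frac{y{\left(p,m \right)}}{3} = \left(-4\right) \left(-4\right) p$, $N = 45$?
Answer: $60480$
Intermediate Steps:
$y{\left(p,m \right)} = 48 p$ ($y{\left(p,m \right)} = 3 \left(-4\right) \left(-4\right) p = 3 \cdot 16 p = 48 p$)
$28 y{\left(N,70 \right)} = 28 \cdot 48 \cdot 45 = 28 \cdot 2160 = 60480$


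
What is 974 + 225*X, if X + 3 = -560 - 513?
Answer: -241126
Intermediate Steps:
X = -1076 (X = -3 + (-560 - 513) = -3 - 1073 = -1076)
974 + 225*X = 974 + 225*(-1076) = 974 - 242100 = -241126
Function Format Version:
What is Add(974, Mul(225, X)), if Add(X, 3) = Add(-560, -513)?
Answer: -241126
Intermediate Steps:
X = -1076 (X = Add(-3, Add(-560, -513)) = Add(-3, -1073) = -1076)
Add(974, Mul(225, X)) = Add(974, Mul(225, -1076)) = Add(974, -242100) = -241126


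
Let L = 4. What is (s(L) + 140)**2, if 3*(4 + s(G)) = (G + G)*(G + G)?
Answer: 222784/9 ≈ 24754.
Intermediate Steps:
s(G) = -4 + 4*G**2/3 (s(G) = -4 + ((G + G)*(G + G))/3 = -4 + ((2*G)*(2*G))/3 = -4 + (4*G**2)/3 = -4 + 4*G**2/3)
(s(L) + 140)**2 = ((-4 + (4/3)*4**2) + 140)**2 = ((-4 + (4/3)*16) + 140)**2 = ((-4 + 64/3) + 140)**2 = (52/3 + 140)**2 = (472/3)**2 = 222784/9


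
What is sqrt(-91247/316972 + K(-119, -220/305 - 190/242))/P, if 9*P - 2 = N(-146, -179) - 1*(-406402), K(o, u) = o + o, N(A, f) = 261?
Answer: 3*I*sqrt(665029998741)/7161189910 ≈ 0.00034163*I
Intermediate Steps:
K(o, u) = 2*o
P = 45185 (P = 2/9 + (261 - 1*(-406402))/9 = 2/9 + (261 + 406402)/9 = 2/9 + (1/9)*406663 = 2/9 + 406663/9 = 45185)
sqrt(-91247/316972 + K(-119, -220/305 - 190/242))/P = sqrt(-91247/316972 + 2*(-119))/45185 = sqrt(-91247*1/316972 - 238)*(1/45185) = sqrt(-91247/316972 - 238)*(1/45185) = sqrt(-75530583/316972)*(1/45185) = (3*I*sqrt(665029998741)/158486)*(1/45185) = 3*I*sqrt(665029998741)/7161189910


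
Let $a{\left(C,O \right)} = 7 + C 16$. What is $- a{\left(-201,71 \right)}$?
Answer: $3209$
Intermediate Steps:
$a{\left(C,O \right)} = 7 + 16 C$
$- a{\left(-201,71 \right)} = - (7 + 16 \left(-201\right)) = - (7 - 3216) = \left(-1\right) \left(-3209\right) = 3209$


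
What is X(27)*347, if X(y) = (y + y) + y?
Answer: 28107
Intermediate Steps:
X(y) = 3*y (X(y) = 2*y + y = 3*y)
X(27)*347 = (3*27)*347 = 81*347 = 28107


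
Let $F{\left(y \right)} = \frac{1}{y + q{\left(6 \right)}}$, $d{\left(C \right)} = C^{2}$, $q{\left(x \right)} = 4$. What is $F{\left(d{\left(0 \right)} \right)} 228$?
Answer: $57$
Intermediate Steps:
$F{\left(y \right)} = \frac{1}{4 + y}$ ($F{\left(y \right)} = \frac{1}{y + 4} = \frac{1}{4 + y}$)
$F{\left(d{\left(0 \right)} \right)} 228 = \frac{1}{4 + 0^{2}} \cdot 228 = \frac{1}{4 + 0} \cdot 228 = \frac{1}{4} \cdot 228 = 57$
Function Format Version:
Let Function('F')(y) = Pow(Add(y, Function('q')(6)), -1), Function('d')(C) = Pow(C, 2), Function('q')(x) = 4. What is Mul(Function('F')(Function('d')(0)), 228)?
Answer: 57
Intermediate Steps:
Function('F')(y) = Pow(Add(4, y), -1) (Function('F')(y) = Pow(Add(y, 4), -1) = Pow(Add(4, y), -1))
Mul(Function('F')(Function('d')(0)), 228) = Mul(Pow(Add(4, Pow(0, 2)), -1), 228) = Mul(Pow(Add(4, 0), -1), 228) = Mul(Pow(4, -1), 228) = Mul(Rational(1, 4), 228) = 57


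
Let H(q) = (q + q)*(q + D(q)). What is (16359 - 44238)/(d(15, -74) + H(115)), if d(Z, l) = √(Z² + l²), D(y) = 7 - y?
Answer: -14961730/862133 + 9293*√5701/862133 ≈ -16.540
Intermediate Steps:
H(q) = 14*q (H(q) = (q + q)*(q + (7 - q)) = (2*q)*7 = 14*q)
(16359 - 44238)/(d(15, -74) + H(115)) = (16359 - 44238)/(√(15² + (-74)²) + 14*115) = -27879/(√(225 + 5476) + 1610) = -27879/(√5701 + 1610) = -27879/(1610 + √5701)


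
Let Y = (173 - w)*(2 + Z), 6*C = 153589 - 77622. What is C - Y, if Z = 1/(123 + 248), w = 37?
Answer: 27577469/2226 ≈ 12389.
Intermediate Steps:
Z = 1/371 ≈ 0.0026954
C = 75967/6 (C = (153589 - 77622)/6 = (1/6)*75967 = 75967/6 ≈ 12661.)
Y = 101048/371 (Y = (173 - 1*37)*(2 + 1/371) = (173 - 37)*(743/371) = 136*(743/371) = 101048/371 ≈ 272.37)
C - Y = 75967/6 - 1*101048/371 = 75967/6 - 101048/371 = 27577469/2226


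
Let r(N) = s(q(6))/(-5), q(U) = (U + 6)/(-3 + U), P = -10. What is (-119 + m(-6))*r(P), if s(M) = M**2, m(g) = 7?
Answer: 1792/5 ≈ 358.40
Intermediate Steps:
q(U) = (6 + U)/(-3 + U)
r(N) = -16/5 (r(N) = ((6 + 6)/(-3 + 6))**2/(-5) = (12/3)**2*(-1/5) = ((1/3)*12)**2*(-1/5) = 4**2*(-1/5) = 16*(-1/5) = -16/5)
(-119 + m(-6))*r(P) = (-119 + 7)*(-16/5) = -112*(-16/5) = 1792/5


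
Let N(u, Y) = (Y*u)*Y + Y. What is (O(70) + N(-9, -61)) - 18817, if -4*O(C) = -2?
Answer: -104733/2 ≈ -52367.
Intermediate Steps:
N(u, Y) = Y + u*Y² (N(u, Y) = u*Y² + Y = Y + u*Y²)
O(C) = ½ (O(C) = -¼*(-2) = ½)
(O(70) + N(-9, -61)) - 18817 = (½ - 61*(1 - 61*(-9))) - 18817 = (½ - 61*(1 + 549)) - 18817 = (½ - 61*550) - 18817 = (½ - 33550) - 18817 = -67099/2 - 18817 = -104733/2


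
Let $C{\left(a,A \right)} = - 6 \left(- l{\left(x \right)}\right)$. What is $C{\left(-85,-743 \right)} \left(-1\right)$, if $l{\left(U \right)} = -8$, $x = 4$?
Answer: $48$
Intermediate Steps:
$C{\left(a,A \right)} = -48$ ($C{\left(a,A \right)} = - 6 \left(\left(-1\right) \left(-8\right)\right) = \left(-6\right) 8 = -48$)
$C{\left(-85,-743 \right)} \left(-1\right) = \left(-48\right) \left(-1\right) = 48$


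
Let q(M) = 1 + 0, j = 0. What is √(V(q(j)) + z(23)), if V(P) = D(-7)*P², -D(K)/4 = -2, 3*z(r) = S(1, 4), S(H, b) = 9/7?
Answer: √413/7 ≈ 2.9032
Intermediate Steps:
S(H, b) = 9/7 (S(H, b) = 9*(⅐) = 9/7)
z(r) = 3/7 (z(r) = (⅓)*(9/7) = 3/7)
D(K) = 8 (D(K) = -4*(-2) = 8)
q(M) = 1
V(P) = 8*P²
√(V(q(j)) + z(23)) = √(8*1² + 3/7) = √(8*1 + 3/7) = √(8 + 3/7) = √(59/7) = √413/7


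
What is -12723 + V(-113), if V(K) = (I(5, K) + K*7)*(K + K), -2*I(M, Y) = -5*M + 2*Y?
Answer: 137680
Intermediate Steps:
I(M, Y) = -Y + 5*M/2 (I(M, Y) = -(-5*M + 2*Y)/2 = -Y + 5*M/2)
V(K) = 2*K*(25/2 + 6*K) (V(K) = ((-K + (5/2)*5) + K*7)*(K + K) = ((-K + 25/2) + 7*K)*(2*K) = ((25/2 - K) + 7*K)*(2*K) = (25/2 + 6*K)*(2*K) = 2*K*(25/2 + 6*K))
-12723 + V(-113) = -12723 - 113*(25 + 12*(-113)) = -12723 - 113*(25 - 1356) = -12723 - 113*(-1331) = -12723 + 150403 = 137680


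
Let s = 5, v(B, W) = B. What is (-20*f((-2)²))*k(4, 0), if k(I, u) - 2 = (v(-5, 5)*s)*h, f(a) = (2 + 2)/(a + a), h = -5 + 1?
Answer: -1020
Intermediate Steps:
h = -4
f(a) = 2/a (f(a) = 4/((2*a)) = 4*(1/(2*a)) = 2/a)
k(I, u) = 102 (k(I, u) = 2 - 5*5*(-4) = 2 - 25*(-4) = 2 + 100 = 102)
(-20*f((-2)²))*k(4, 0) = -40/((-2)²)*102 = -40/4*102 = -20*½*102 = -10*102 = -1020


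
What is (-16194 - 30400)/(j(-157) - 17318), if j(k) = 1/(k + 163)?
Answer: 279564/103907 ≈ 2.6905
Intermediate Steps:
j(k) = 1/(163 + k)
(-16194 - 30400)/(j(-157) - 17318) = (-16194 - 30400)/(1/(163 - 157) - 17318) = -46594/(1/6 - 17318) = -46594/(⅙ - 17318) = -46594/(-103907/6) = -46594*(-6/103907) = 279564/103907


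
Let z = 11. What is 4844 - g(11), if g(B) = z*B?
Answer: 4723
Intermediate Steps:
g(B) = 11*B
4844 - g(11) = 4844 - 11*11 = 4844 - 1*121 = 4844 - 121 = 4723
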